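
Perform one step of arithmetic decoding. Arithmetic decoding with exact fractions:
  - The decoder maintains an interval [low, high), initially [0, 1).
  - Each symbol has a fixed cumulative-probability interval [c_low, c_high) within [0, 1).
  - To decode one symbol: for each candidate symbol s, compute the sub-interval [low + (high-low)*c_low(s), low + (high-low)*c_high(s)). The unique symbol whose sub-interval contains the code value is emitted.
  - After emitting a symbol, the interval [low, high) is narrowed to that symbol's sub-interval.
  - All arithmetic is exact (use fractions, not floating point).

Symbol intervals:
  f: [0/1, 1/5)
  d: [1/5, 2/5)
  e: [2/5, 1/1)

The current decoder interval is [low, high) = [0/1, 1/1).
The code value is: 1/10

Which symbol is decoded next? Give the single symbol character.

Answer: f

Derivation:
Interval width = high − low = 1/1 − 0/1 = 1/1
Scaled code = (code − low) / width = (1/10 − 0/1) / 1/1 = 1/10
  f: [0/1, 1/5) ← scaled code falls here ✓
  d: [1/5, 2/5) 
  e: [2/5, 1/1) 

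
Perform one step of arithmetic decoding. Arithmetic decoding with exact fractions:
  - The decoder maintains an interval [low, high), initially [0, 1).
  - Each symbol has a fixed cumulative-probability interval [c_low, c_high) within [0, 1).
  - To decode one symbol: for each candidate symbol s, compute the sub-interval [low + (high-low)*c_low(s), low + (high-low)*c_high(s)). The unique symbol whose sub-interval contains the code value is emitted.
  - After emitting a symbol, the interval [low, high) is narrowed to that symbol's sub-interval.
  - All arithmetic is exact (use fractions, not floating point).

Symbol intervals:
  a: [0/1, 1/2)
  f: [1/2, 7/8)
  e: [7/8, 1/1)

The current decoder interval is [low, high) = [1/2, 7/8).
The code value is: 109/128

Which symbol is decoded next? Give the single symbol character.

Answer: e

Derivation:
Interval width = high − low = 7/8 − 1/2 = 3/8
Scaled code = (code − low) / width = (109/128 − 1/2) / 3/8 = 15/16
  a: [0/1, 1/2) 
  f: [1/2, 7/8) 
  e: [7/8, 1/1) ← scaled code falls here ✓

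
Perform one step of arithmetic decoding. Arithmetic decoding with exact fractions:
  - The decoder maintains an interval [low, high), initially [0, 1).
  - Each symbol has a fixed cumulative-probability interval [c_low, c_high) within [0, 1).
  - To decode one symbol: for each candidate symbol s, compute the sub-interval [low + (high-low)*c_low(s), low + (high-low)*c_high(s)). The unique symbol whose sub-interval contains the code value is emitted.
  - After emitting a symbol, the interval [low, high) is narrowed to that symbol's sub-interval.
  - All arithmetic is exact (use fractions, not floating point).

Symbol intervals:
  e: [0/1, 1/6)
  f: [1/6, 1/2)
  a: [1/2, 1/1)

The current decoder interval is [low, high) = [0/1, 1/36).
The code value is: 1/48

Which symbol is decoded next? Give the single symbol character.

Answer: a

Derivation:
Interval width = high − low = 1/36 − 0/1 = 1/36
Scaled code = (code − low) / width = (1/48 − 0/1) / 1/36 = 3/4
  e: [0/1, 1/6) 
  f: [1/6, 1/2) 
  a: [1/2, 1/1) ← scaled code falls here ✓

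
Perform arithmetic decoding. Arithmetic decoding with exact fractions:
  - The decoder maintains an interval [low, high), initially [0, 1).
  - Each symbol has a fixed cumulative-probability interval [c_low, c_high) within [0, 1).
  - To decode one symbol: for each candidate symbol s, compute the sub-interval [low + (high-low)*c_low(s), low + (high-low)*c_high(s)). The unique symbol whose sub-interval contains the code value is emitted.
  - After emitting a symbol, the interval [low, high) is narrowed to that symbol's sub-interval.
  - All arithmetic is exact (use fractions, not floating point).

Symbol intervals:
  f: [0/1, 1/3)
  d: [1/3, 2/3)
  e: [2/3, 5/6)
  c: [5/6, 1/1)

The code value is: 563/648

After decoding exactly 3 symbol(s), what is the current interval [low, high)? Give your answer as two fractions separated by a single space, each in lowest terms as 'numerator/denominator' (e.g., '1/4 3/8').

Answer: 23/27 47/54

Derivation:
Step 1: interval [0/1, 1/1), width = 1/1 - 0/1 = 1/1
  'f': [0/1 + 1/1*0/1, 0/1 + 1/1*1/3) = [0/1, 1/3)
  'd': [0/1 + 1/1*1/3, 0/1 + 1/1*2/3) = [1/3, 2/3)
  'e': [0/1 + 1/1*2/3, 0/1 + 1/1*5/6) = [2/3, 5/6)
  'c': [0/1 + 1/1*5/6, 0/1 + 1/1*1/1) = [5/6, 1/1) <- contains code 563/648
  emit 'c', narrow to [5/6, 1/1)
Step 2: interval [5/6, 1/1), width = 1/1 - 5/6 = 1/6
  'f': [5/6 + 1/6*0/1, 5/6 + 1/6*1/3) = [5/6, 8/9) <- contains code 563/648
  'd': [5/6 + 1/6*1/3, 5/6 + 1/6*2/3) = [8/9, 17/18)
  'e': [5/6 + 1/6*2/3, 5/6 + 1/6*5/6) = [17/18, 35/36)
  'c': [5/6 + 1/6*5/6, 5/6 + 1/6*1/1) = [35/36, 1/1)
  emit 'f', narrow to [5/6, 8/9)
Step 3: interval [5/6, 8/9), width = 8/9 - 5/6 = 1/18
  'f': [5/6 + 1/18*0/1, 5/6 + 1/18*1/3) = [5/6, 23/27)
  'd': [5/6 + 1/18*1/3, 5/6 + 1/18*2/3) = [23/27, 47/54) <- contains code 563/648
  'e': [5/6 + 1/18*2/3, 5/6 + 1/18*5/6) = [47/54, 95/108)
  'c': [5/6 + 1/18*5/6, 5/6 + 1/18*1/1) = [95/108, 8/9)
  emit 'd', narrow to [23/27, 47/54)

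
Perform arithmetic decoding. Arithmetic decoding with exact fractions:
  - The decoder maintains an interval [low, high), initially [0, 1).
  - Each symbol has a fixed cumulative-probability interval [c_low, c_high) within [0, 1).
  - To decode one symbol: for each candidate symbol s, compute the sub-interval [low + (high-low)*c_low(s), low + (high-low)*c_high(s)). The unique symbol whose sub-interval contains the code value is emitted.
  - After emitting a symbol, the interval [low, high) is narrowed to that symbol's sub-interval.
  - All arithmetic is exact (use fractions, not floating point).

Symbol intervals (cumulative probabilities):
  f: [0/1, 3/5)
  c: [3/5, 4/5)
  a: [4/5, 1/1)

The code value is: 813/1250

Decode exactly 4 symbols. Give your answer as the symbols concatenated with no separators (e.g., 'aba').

Answer: cffc

Derivation:
Step 1: interval [0/1, 1/1), width = 1/1 - 0/1 = 1/1
  'f': [0/1 + 1/1*0/1, 0/1 + 1/1*3/5) = [0/1, 3/5)
  'c': [0/1 + 1/1*3/5, 0/1 + 1/1*4/5) = [3/5, 4/5) <- contains code 813/1250
  'a': [0/1 + 1/1*4/5, 0/1 + 1/1*1/1) = [4/5, 1/1)
  emit 'c', narrow to [3/5, 4/5)
Step 2: interval [3/5, 4/5), width = 4/5 - 3/5 = 1/5
  'f': [3/5 + 1/5*0/1, 3/5 + 1/5*3/5) = [3/5, 18/25) <- contains code 813/1250
  'c': [3/5 + 1/5*3/5, 3/5 + 1/5*4/5) = [18/25, 19/25)
  'a': [3/5 + 1/5*4/5, 3/5 + 1/5*1/1) = [19/25, 4/5)
  emit 'f', narrow to [3/5, 18/25)
Step 3: interval [3/5, 18/25), width = 18/25 - 3/5 = 3/25
  'f': [3/5 + 3/25*0/1, 3/5 + 3/25*3/5) = [3/5, 84/125) <- contains code 813/1250
  'c': [3/5 + 3/25*3/5, 3/5 + 3/25*4/5) = [84/125, 87/125)
  'a': [3/5 + 3/25*4/5, 3/5 + 3/25*1/1) = [87/125, 18/25)
  emit 'f', narrow to [3/5, 84/125)
Step 4: interval [3/5, 84/125), width = 84/125 - 3/5 = 9/125
  'f': [3/5 + 9/125*0/1, 3/5 + 9/125*3/5) = [3/5, 402/625)
  'c': [3/5 + 9/125*3/5, 3/5 + 9/125*4/5) = [402/625, 411/625) <- contains code 813/1250
  'a': [3/5 + 9/125*4/5, 3/5 + 9/125*1/1) = [411/625, 84/125)
  emit 'c', narrow to [402/625, 411/625)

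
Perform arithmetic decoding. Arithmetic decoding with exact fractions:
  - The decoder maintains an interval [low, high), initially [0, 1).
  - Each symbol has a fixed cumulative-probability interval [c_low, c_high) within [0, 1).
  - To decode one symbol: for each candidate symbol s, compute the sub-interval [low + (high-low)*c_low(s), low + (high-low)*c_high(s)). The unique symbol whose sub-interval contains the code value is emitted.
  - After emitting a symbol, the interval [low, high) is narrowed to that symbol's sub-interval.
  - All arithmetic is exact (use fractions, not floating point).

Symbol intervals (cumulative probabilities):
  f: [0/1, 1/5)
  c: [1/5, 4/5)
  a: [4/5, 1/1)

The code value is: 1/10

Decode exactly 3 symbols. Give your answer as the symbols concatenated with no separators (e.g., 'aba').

Answer: fcc

Derivation:
Step 1: interval [0/1, 1/1), width = 1/1 - 0/1 = 1/1
  'f': [0/1 + 1/1*0/1, 0/1 + 1/1*1/5) = [0/1, 1/5) <- contains code 1/10
  'c': [0/1 + 1/1*1/5, 0/1 + 1/1*4/5) = [1/5, 4/5)
  'a': [0/1 + 1/1*4/5, 0/1 + 1/1*1/1) = [4/5, 1/1)
  emit 'f', narrow to [0/1, 1/5)
Step 2: interval [0/1, 1/5), width = 1/5 - 0/1 = 1/5
  'f': [0/1 + 1/5*0/1, 0/1 + 1/5*1/5) = [0/1, 1/25)
  'c': [0/1 + 1/5*1/5, 0/1 + 1/5*4/5) = [1/25, 4/25) <- contains code 1/10
  'a': [0/1 + 1/5*4/5, 0/1 + 1/5*1/1) = [4/25, 1/5)
  emit 'c', narrow to [1/25, 4/25)
Step 3: interval [1/25, 4/25), width = 4/25 - 1/25 = 3/25
  'f': [1/25 + 3/25*0/1, 1/25 + 3/25*1/5) = [1/25, 8/125)
  'c': [1/25 + 3/25*1/5, 1/25 + 3/25*4/5) = [8/125, 17/125) <- contains code 1/10
  'a': [1/25 + 3/25*4/5, 1/25 + 3/25*1/1) = [17/125, 4/25)
  emit 'c', narrow to [8/125, 17/125)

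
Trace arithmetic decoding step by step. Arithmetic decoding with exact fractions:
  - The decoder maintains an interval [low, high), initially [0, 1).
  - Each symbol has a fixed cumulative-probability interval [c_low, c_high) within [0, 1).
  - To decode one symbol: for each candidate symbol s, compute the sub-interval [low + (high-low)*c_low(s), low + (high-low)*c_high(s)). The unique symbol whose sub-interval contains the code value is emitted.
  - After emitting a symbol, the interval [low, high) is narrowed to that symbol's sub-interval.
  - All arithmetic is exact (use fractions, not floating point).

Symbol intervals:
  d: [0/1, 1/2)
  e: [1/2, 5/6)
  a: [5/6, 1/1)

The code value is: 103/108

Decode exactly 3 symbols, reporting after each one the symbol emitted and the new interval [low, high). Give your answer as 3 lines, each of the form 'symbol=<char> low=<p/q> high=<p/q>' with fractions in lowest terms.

Answer: symbol=a low=5/6 high=1/1
symbol=e low=11/12 high=35/36
symbol=e low=17/18 high=26/27

Derivation:
Step 1: interval [0/1, 1/1), width = 1/1 - 0/1 = 1/1
  'd': [0/1 + 1/1*0/1, 0/1 + 1/1*1/2) = [0/1, 1/2)
  'e': [0/1 + 1/1*1/2, 0/1 + 1/1*5/6) = [1/2, 5/6)
  'a': [0/1 + 1/1*5/6, 0/1 + 1/1*1/1) = [5/6, 1/1) <- contains code 103/108
  emit 'a', narrow to [5/6, 1/1)
Step 2: interval [5/6, 1/1), width = 1/1 - 5/6 = 1/6
  'd': [5/6 + 1/6*0/1, 5/6 + 1/6*1/2) = [5/6, 11/12)
  'e': [5/6 + 1/6*1/2, 5/6 + 1/6*5/6) = [11/12, 35/36) <- contains code 103/108
  'a': [5/6 + 1/6*5/6, 5/6 + 1/6*1/1) = [35/36, 1/1)
  emit 'e', narrow to [11/12, 35/36)
Step 3: interval [11/12, 35/36), width = 35/36 - 11/12 = 1/18
  'd': [11/12 + 1/18*0/1, 11/12 + 1/18*1/2) = [11/12, 17/18)
  'e': [11/12 + 1/18*1/2, 11/12 + 1/18*5/6) = [17/18, 26/27) <- contains code 103/108
  'a': [11/12 + 1/18*5/6, 11/12 + 1/18*1/1) = [26/27, 35/36)
  emit 'e', narrow to [17/18, 26/27)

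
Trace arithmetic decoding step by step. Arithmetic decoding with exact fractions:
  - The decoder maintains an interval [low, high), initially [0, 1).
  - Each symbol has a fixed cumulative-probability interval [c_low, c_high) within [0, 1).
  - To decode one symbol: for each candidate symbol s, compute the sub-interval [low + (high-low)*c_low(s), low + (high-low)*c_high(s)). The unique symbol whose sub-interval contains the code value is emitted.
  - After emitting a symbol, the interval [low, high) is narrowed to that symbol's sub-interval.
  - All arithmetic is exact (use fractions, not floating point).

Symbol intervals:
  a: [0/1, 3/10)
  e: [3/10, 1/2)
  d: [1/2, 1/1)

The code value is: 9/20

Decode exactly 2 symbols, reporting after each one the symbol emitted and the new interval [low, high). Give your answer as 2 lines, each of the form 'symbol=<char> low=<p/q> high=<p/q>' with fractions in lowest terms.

Step 1: interval [0/1, 1/1), width = 1/1 - 0/1 = 1/1
  'a': [0/1 + 1/1*0/1, 0/1 + 1/1*3/10) = [0/1, 3/10)
  'e': [0/1 + 1/1*3/10, 0/1 + 1/1*1/2) = [3/10, 1/2) <- contains code 9/20
  'd': [0/1 + 1/1*1/2, 0/1 + 1/1*1/1) = [1/2, 1/1)
  emit 'e', narrow to [3/10, 1/2)
Step 2: interval [3/10, 1/2), width = 1/2 - 3/10 = 1/5
  'a': [3/10 + 1/5*0/1, 3/10 + 1/5*3/10) = [3/10, 9/25)
  'e': [3/10 + 1/5*3/10, 3/10 + 1/5*1/2) = [9/25, 2/5)
  'd': [3/10 + 1/5*1/2, 3/10 + 1/5*1/1) = [2/5, 1/2) <- contains code 9/20
  emit 'd', narrow to [2/5, 1/2)

Answer: symbol=e low=3/10 high=1/2
symbol=d low=2/5 high=1/2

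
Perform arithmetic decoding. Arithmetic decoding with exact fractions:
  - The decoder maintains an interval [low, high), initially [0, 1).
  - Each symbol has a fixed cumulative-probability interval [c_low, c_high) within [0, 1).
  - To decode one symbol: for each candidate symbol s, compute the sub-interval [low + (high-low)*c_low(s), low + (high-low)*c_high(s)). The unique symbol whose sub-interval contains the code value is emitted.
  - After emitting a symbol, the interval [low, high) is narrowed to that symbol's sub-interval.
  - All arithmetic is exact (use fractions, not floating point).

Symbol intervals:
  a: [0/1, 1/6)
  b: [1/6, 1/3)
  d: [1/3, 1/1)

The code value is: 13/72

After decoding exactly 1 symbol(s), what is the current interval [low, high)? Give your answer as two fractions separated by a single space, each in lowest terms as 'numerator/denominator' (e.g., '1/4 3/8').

Step 1: interval [0/1, 1/1), width = 1/1 - 0/1 = 1/1
  'a': [0/1 + 1/1*0/1, 0/1 + 1/1*1/6) = [0/1, 1/6)
  'b': [0/1 + 1/1*1/6, 0/1 + 1/1*1/3) = [1/6, 1/3) <- contains code 13/72
  'd': [0/1 + 1/1*1/3, 0/1 + 1/1*1/1) = [1/3, 1/1)
  emit 'b', narrow to [1/6, 1/3)

Answer: 1/6 1/3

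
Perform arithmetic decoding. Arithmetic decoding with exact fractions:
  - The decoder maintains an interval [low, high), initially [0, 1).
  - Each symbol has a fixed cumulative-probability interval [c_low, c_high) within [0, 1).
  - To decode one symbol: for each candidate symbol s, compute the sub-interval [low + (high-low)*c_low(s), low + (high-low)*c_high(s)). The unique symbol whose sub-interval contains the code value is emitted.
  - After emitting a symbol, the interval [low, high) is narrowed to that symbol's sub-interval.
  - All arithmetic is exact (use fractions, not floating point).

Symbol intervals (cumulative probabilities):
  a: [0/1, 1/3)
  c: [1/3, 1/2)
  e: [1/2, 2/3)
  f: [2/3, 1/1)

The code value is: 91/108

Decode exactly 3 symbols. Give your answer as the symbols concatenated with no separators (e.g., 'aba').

Step 1: interval [0/1, 1/1), width = 1/1 - 0/1 = 1/1
  'a': [0/1 + 1/1*0/1, 0/1 + 1/1*1/3) = [0/1, 1/3)
  'c': [0/1 + 1/1*1/3, 0/1 + 1/1*1/2) = [1/3, 1/2)
  'e': [0/1 + 1/1*1/2, 0/1 + 1/1*2/3) = [1/2, 2/3)
  'f': [0/1 + 1/1*2/3, 0/1 + 1/1*1/1) = [2/3, 1/1) <- contains code 91/108
  emit 'f', narrow to [2/3, 1/1)
Step 2: interval [2/3, 1/1), width = 1/1 - 2/3 = 1/3
  'a': [2/3 + 1/3*0/1, 2/3 + 1/3*1/3) = [2/3, 7/9)
  'c': [2/3 + 1/3*1/3, 2/3 + 1/3*1/2) = [7/9, 5/6)
  'e': [2/3 + 1/3*1/2, 2/3 + 1/3*2/3) = [5/6, 8/9) <- contains code 91/108
  'f': [2/3 + 1/3*2/3, 2/3 + 1/3*1/1) = [8/9, 1/1)
  emit 'e', narrow to [5/6, 8/9)
Step 3: interval [5/6, 8/9), width = 8/9 - 5/6 = 1/18
  'a': [5/6 + 1/18*0/1, 5/6 + 1/18*1/3) = [5/6, 23/27) <- contains code 91/108
  'c': [5/6 + 1/18*1/3, 5/6 + 1/18*1/2) = [23/27, 31/36)
  'e': [5/6 + 1/18*1/2, 5/6 + 1/18*2/3) = [31/36, 47/54)
  'f': [5/6 + 1/18*2/3, 5/6 + 1/18*1/1) = [47/54, 8/9)
  emit 'a', narrow to [5/6, 23/27)

Answer: fea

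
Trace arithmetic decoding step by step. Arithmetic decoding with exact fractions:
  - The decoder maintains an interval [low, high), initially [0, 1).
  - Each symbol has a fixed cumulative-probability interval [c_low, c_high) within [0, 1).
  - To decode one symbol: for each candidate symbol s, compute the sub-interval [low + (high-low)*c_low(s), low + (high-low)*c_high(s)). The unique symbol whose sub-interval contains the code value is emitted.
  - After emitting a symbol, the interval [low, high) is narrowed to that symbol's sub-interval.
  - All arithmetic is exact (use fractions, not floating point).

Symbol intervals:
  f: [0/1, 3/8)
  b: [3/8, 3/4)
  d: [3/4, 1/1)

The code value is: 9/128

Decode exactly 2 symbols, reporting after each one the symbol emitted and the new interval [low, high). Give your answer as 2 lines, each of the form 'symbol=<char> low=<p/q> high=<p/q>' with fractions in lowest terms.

Step 1: interval [0/1, 1/1), width = 1/1 - 0/1 = 1/1
  'f': [0/1 + 1/1*0/1, 0/1 + 1/1*3/8) = [0/1, 3/8) <- contains code 9/128
  'b': [0/1 + 1/1*3/8, 0/1 + 1/1*3/4) = [3/8, 3/4)
  'd': [0/1 + 1/1*3/4, 0/1 + 1/1*1/1) = [3/4, 1/1)
  emit 'f', narrow to [0/1, 3/8)
Step 2: interval [0/1, 3/8), width = 3/8 - 0/1 = 3/8
  'f': [0/1 + 3/8*0/1, 0/1 + 3/8*3/8) = [0/1, 9/64) <- contains code 9/128
  'b': [0/1 + 3/8*3/8, 0/1 + 3/8*3/4) = [9/64, 9/32)
  'd': [0/1 + 3/8*3/4, 0/1 + 3/8*1/1) = [9/32, 3/8)
  emit 'f', narrow to [0/1, 9/64)

Answer: symbol=f low=0/1 high=3/8
symbol=f low=0/1 high=9/64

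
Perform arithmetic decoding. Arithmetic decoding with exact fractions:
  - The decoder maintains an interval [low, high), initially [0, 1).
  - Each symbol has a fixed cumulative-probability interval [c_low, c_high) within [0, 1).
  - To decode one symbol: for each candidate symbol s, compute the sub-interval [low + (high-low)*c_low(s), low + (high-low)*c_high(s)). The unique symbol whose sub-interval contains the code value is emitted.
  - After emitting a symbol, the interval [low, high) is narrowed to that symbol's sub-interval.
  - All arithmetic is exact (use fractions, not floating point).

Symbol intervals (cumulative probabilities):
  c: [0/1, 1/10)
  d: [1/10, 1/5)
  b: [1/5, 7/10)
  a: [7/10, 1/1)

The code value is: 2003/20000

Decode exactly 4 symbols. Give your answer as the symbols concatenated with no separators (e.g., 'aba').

Answer: dccd

Derivation:
Step 1: interval [0/1, 1/1), width = 1/1 - 0/1 = 1/1
  'c': [0/1 + 1/1*0/1, 0/1 + 1/1*1/10) = [0/1, 1/10)
  'd': [0/1 + 1/1*1/10, 0/1 + 1/1*1/5) = [1/10, 1/5) <- contains code 2003/20000
  'b': [0/1 + 1/1*1/5, 0/1 + 1/1*7/10) = [1/5, 7/10)
  'a': [0/1 + 1/1*7/10, 0/1 + 1/1*1/1) = [7/10, 1/1)
  emit 'd', narrow to [1/10, 1/5)
Step 2: interval [1/10, 1/5), width = 1/5 - 1/10 = 1/10
  'c': [1/10 + 1/10*0/1, 1/10 + 1/10*1/10) = [1/10, 11/100) <- contains code 2003/20000
  'd': [1/10 + 1/10*1/10, 1/10 + 1/10*1/5) = [11/100, 3/25)
  'b': [1/10 + 1/10*1/5, 1/10 + 1/10*7/10) = [3/25, 17/100)
  'a': [1/10 + 1/10*7/10, 1/10 + 1/10*1/1) = [17/100, 1/5)
  emit 'c', narrow to [1/10, 11/100)
Step 3: interval [1/10, 11/100), width = 11/100 - 1/10 = 1/100
  'c': [1/10 + 1/100*0/1, 1/10 + 1/100*1/10) = [1/10, 101/1000) <- contains code 2003/20000
  'd': [1/10 + 1/100*1/10, 1/10 + 1/100*1/5) = [101/1000, 51/500)
  'b': [1/10 + 1/100*1/5, 1/10 + 1/100*7/10) = [51/500, 107/1000)
  'a': [1/10 + 1/100*7/10, 1/10 + 1/100*1/1) = [107/1000, 11/100)
  emit 'c', narrow to [1/10, 101/1000)
Step 4: interval [1/10, 101/1000), width = 101/1000 - 1/10 = 1/1000
  'c': [1/10 + 1/1000*0/1, 1/10 + 1/1000*1/10) = [1/10, 1001/10000)
  'd': [1/10 + 1/1000*1/10, 1/10 + 1/1000*1/5) = [1001/10000, 501/5000) <- contains code 2003/20000
  'b': [1/10 + 1/1000*1/5, 1/10 + 1/1000*7/10) = [501/5000, 1007/10000)
  'a': [1/10 + 1/1000*7/10, 1/10 + 1/1000*1/1) = [1007/10000, 101/1000)
  emit 'd', narrow to [1001/10000, 501/5000)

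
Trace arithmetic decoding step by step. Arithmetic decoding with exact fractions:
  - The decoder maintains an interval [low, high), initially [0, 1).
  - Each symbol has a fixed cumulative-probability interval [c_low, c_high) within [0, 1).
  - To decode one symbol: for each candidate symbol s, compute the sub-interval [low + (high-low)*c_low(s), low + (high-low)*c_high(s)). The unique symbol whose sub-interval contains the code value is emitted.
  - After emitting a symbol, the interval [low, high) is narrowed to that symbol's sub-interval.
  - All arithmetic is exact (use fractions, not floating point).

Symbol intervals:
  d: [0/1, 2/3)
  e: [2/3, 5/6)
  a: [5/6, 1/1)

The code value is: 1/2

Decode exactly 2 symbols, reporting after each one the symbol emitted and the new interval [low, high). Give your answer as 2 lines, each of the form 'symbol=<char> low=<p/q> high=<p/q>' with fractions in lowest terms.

Step 1: interval [0/1, 1/1), width = 1/1 - 0/1 = 1/1
  'd': [0/1 + 1/1*0/1, 0/1 + 1/1*2/3) = [0/1, 2/3) <- contains code 1/2
  'e': [0/1 + 1/1*2/3, 0/1 + 1/1*5/6) = [2/3, 5/6)
  'a': [0/1 + 1/1*5/6, 0/1 + 1/1*1/1) = [5/6, 1/1)
  emit 'd', narrow to [0/1, 2/3)
Step 2: interval [0/1, 2/3), width = 2/3 - 0/1 = 2/3
  'd': [0/1 + 2/3*0/1, 0/1 + 2/3*2/3) = [0/1, 4/9)
  'e': [0/1 + 2/3*2/3, 0/1 + 2/3*5/6) = [4/9, 5/9) <- contains code 1/2
  'a': [0/1 + 2/3*5/6, 0/1 + 2/3*1/1) = [5/9, 2/3)
  emit 'e', narrow to [4/9, 5/9)

Answer: symbol=d low=0/1 high=2/3
symbol=e low=4/9 high=5/9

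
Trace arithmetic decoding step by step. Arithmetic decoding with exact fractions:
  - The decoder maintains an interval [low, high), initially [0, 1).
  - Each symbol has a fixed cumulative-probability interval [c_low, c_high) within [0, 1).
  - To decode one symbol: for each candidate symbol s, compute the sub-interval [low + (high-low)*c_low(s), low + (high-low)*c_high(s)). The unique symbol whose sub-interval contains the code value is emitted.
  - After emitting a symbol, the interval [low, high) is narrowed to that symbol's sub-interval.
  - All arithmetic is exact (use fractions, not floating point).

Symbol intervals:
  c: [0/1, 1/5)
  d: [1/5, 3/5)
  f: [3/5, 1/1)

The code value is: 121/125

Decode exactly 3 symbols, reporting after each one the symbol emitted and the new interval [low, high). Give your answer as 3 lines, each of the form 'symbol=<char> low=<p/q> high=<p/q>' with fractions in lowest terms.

Step 1: interval [0/1, 1/1), width = 1/1 - 0/1 = 1/1
  'c': [0/1 + 1/1*0/1, 0/1 + 1/1*1/5) = [0/1, 1/5)
  'd': [0/1 + 1/1*1/5, 0/1 + 1/1*3/5) = [1/5, 3/5)
  'f': [0/1 + 1/1*3/5, 0/1 + 1/1*1/1) = [3/5, 1/1) <- contains code 121/125
  emit 'f', narrow to [3/5, 1/1)
Step 2: interval [3/5, 1/1), width = 1/1 - 3/5 = 2/5
  'c': [3/5 + 2/5*0/1, 3/5 + 2/5*1/5) = [3/5, 17/25)
  'd': [3/5 + 2/5*1/5, 3/5 + 2/5*3/5) = [17/25, 21/25)
  'f': [3/5 + 2/5*3/5, 3/5 + 2/5*1/1) = [21/25, 1/1) <- contains code 121/125
  emit 'f', narrow to [21/25, 1/1)
Step 3: interval [21/25, 1/1), width = 1/1 - 21/25 = 4/25
  'c': [21/25 + 4/25*0/1, 21/25 + 4/25*1/5) = [21/25, 109/125)
  'd': [21/25 + 4/25*1/5, 21/25 + 4/25*3/5) = [109/125, 117/125)
  'f': [21/25 + 4/25*3/5, 21/25 + 4/25*1/1) = [117/125, 1/1) <- contains code 121/125
  emit 'f', narrow to [117/125, 1/1)

Answer: symbol=f low=3/5 high=1/1
symbol=f low=21/25 high=1/1
symbol=f low=117/125 high=1/1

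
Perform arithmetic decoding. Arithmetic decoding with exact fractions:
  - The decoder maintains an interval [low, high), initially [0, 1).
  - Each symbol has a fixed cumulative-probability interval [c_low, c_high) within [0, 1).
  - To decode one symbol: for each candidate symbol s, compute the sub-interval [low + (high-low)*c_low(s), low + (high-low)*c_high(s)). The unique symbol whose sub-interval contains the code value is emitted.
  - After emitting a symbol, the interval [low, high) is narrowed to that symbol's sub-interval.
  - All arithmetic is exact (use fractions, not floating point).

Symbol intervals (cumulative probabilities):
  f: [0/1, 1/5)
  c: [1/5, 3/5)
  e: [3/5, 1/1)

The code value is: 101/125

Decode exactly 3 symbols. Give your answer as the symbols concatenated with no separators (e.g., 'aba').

Answer: ece

Derivation:
Step 1: interval [0/1, 1/1), width = 1/1 - 0/1 = 1/1
  'f': [0/1 + 1/1*0/1, 0/1 + 1/1*1/5) = [0/1, 1/5)
  'c': [0/1 + 1/1*1/5, 0/1 + 1/1*3/5) = [1/5, 3/5)
  'e': [0/1 + 1/1*3/5, 0/1 + 1/1*1/1) = [3/5, 1/1) <- contains code 101/125
  emit 'e', narrow to [3/5, 1/1)
Step 2: interval [3/5, 1/1), width = 1/1 - 3/5 = 2/5
  'f': [3/5 + 2/5*0/1, 3/5 + 2/5*1/5) = [3/5, 17/25)
  'c': [3/5 + 2/5*1/5, 3/5 + 2/5*3/5) = [17/25, 21/25) <- contains code 101/125
  'e': [3/5 + 2/5*3/5, 3/5 + 2/5*1/1) = [21/25, 1/1)
  emit 'c', narrow to [17/25, 21/25)
Step 3: interval [17/25, 21/25), width = 21/25 - 17/25 = 4/25
  'f': [17/25 + 4/25*0/1, 17/25 + 4/25*1/5) = [17/25, 89/125)
  'c': [17/25 + 4/25*1/5, 17/25 + 4/25*3/5) = [89/125, 97/125)
  'e': [17/25 + 4/25*3/5, 17/25 + 4/25*1/1) = [97/125, 21/25) <- contains code 101/125
  emit 'e', narrow to [97/125, 21/25)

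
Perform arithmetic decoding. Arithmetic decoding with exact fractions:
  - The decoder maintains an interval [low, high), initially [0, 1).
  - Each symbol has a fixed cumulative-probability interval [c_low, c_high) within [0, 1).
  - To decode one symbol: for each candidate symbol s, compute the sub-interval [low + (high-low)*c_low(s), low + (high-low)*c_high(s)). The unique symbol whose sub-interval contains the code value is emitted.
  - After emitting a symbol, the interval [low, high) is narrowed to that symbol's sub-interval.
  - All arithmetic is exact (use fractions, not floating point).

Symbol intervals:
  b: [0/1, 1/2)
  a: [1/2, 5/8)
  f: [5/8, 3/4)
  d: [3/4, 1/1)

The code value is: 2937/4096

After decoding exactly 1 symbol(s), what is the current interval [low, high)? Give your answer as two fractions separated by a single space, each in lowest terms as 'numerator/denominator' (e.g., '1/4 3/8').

Answer: 5/8 3/4

Derivation:
Step 1: interval [0/1, 1/1), width = 1/1 - 0/1 = 1/1
  'b': [0/1 + 1/1*0/1, 0/1 + 1/1*1/2) = [0/1, 1/2)
  'a': [0/1 + 1/1*1/2, 0/1 + 1/1*5/8) = [1/2, 5/8)
  'f': [0/1 + 1/1*5/8, 0/1 + 1/1*3/4) = [5/8, 3/4) <- contains code 2937/4096
  'd': [0/1 + 1/1*3/4, 0/1 + 1/1*1/1) = [3/4, 1/1)
  emit 'f', narrow to [5/8, 3/4)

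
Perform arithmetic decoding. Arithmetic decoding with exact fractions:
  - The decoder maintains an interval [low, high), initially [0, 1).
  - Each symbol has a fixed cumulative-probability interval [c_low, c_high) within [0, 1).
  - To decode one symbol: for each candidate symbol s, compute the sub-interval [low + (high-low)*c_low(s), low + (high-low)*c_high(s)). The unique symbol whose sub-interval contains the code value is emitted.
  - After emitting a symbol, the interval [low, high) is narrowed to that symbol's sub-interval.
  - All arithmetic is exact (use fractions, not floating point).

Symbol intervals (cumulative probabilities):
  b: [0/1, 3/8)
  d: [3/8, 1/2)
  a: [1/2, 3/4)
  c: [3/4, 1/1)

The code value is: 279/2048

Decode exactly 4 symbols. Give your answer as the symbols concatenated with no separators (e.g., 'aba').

Answer: bbcc

Derivation:
Step 1: interval [0/1, 1/1), width = 1/1 - 0/1 = 1/1
  'b': [0/1 + 1/1*0/1, 0/1 + 1/1*3/8) = [0/1, 3/8) <- contains code 279/2048
  'd': [0/1 + 1/1*3/8, 0/1 + 1/1*1/2) = [3/8, 1/2)
  'a': [0/1 + 1/1*1/2, 0/1 + 1/1*3/4) = [1/2, 3/4)
  'c': [0/1 + 1/1*3/4, 0/1 + 1/1*1/1) = [3/4, 1/1)
  emit 'b', narrow to [0/1, 3/8)
Step 2: interval [0/1, 3/8), width = 3/8 - 0/1 = 3/8
  'b': [0/1 + 3/8*0/1, 0/1 + 3/8*3/8) = [0/1, 9/64) <- contains code 279/2048
  'd': [0/1 + 3/8*3/8, 0/1 + 3/8*1/2) = [9/64, 3/16)
  'a': [0/1 + 3/8*1/2, 0/1 + 3/8*3/4) = [3/16, 9/32)
  'c': [0/1 + 3/8*3/4, 0/1 + 3/8*1/1) = [9/32, 3/8)
  emit 'b', narrow to [0/1, 9/64)
Step 3: interval [0/1, 9/64), width = 9/64 - 0/1 = 9/64
  'b': [0/1 + 9/64*0/1, 0/1 + 9/64*3/8) = [0/1, 27/512)
  'd': [0/1 + 9/64*3/8, 0/1 + 9/64*1/2) = [27/512, 9/128)
  'a': [0/1 + 9/64*1/2, 0/1 + 9/64*3/4) = [9/128, 27/256)
  'c': [0/1 + 9/64*3/4, 0/1 + 9/64*1/1) = [27/256, 9/64) <- contains code 279/2048
  emit 'c', narrow to [27/256, 9/64)
Step 4: interval [27/256, 9/64), width = 9/64 - 27/256 = 9/256
  'b': [27/256 + 9/256*0/1, 27/256 + 9/256*3/8) = [27/256, 243/2048)
  'd': [27/256 + 9/256*3/8, 27/256 + 9/256*1/2) = [243/2048, 63/512)
  'a': [27/256 + 9/256*1/2, 27/256 + 9/256*3/4) = [63/512, 135/1024)
  'c': [27/256 + 9/256*3/4, 27/256 + 9/256*1/1) = [135/1024, 9/64) <- contains code 279/2048
  emit 'c', narrow to [135/1024, 9/64)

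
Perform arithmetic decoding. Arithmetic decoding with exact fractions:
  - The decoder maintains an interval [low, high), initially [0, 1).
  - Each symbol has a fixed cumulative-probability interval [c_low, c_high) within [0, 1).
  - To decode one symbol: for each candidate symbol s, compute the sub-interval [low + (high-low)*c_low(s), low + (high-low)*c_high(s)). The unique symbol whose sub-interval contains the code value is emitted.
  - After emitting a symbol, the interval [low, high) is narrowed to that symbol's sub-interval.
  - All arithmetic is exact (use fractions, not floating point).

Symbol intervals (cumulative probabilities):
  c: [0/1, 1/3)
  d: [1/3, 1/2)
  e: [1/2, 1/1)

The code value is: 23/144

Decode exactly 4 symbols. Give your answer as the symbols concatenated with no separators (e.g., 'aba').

Step 1: interval [0/1, 1/1), width = 1/1 - 0/1 = 1/1
  'c': [0/1 + 1/1*0/1, 0/1 + 1/1*1/3) = [0/1, 1/3) <- contains code 23/144
  'd': [0/1 + 1/1*1/3, 0/1 + 1/1*1/2) = [1/3, 1/2)
  'e': [0/1 + 1/1*1/2, 0/1 + 1/1*1/1) = [1/2, 1/1)
  emit 'c', narrow to [0/1, 1/3)
Step 2: interval [0/1, 1/3), width = 1/3 - 0/1 = 1/3
  'c': [0/1 + 1/3*0/1, 0/1 + 1/3*1/3) = [0/1, 1/9)
  'd': [0/1 + 1/3*1/3, 0/1 + 1/3*1/2) = [1/9, 1/6) <- contains code 23/144
  'e': [0/1 + 1/3*1/2, 0/1 + 1/3*1/1) = [1/6, 1/3)
  emit 'd', narrow to [1/9, 1/6)
Step 3: interval [1/9, 1/6), width = 1/6 - 1/9 = 1/18
  'c': [1/9 + 1/18*0/1, 1/9 + 1/18*1/3) = [1/9, 7/54)
  'd': [1/9 + 1/18*1/3, 1/9 + 1/18*1/2) = [7/54, 5/36)
  'e': [1/9 + 1/18*1/2, 1/9 + 1/18*1/1) = [5/36, 1/6) <- contains code 23/144
  emit 'e', narrow to [5/36, 1/6)
Step 4: interval [5/36, 1/6), width = 1/6 - 5/36 = 1/36
  'c': [5/36 + 1/36*0/1, 5/36 + 1/36*1/3) = [5/36, 4/27)
  'd': [5/36 + 1/36*1/3, 5/36 + 1/36*1/2) = [4/27, 11/72)
  'e': [5/36 + 1/36*1/2, 5/36 + 1/36*1/1) = [11/72, 1/6) <- contains code 23/144
  emit 'e', narrow to [11/72, 1/6)

Answer: cdee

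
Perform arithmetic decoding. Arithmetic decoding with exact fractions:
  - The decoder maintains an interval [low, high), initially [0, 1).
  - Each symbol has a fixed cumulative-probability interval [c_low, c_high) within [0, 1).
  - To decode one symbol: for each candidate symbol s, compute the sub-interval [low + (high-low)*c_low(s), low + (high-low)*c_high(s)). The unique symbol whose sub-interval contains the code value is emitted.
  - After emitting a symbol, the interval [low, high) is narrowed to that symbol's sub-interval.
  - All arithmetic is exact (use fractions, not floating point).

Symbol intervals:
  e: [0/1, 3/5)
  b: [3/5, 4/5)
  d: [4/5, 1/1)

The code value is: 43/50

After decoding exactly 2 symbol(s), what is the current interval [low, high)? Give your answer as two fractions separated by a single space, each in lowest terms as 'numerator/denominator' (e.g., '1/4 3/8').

Step 1: interval [0/1, 1/1), width = 1/1 - 0/1 = 1/1
  'e': [0/1 + 1/1*0/1, 0/1 + 1/1*3/5) = [0/1, 3/5)
  'b': [0/1 + 1/1*3/5, 0/1 + 1/1*4/5) = [3/5, 4/5)
  'd': [0/1 + 1/1*4/5, 0/1 + 1/1*1/1) = [4/5, 1/1) <- contains code 43/50
  emit 'd', narrow to [4/5, 1/1)
Step 2: interval [4/5, 1/1), width = 1/1 - 4/5 = 1/5
  'e': [4/5 + 1/5*0/1, 4/5 + 1/5*3/5) = [4/5, 23/25) <- contains code 43/50
  'b': [4/5 + 1/5*3/5, 4/5 + 1/5*4/5) = [23/25, 24/25)
  'd': [4/5 + 1/5*4/5, 4/5 + 1/5*1/1) = [24/25, 1/1)
  emit 'e', narrow to [4/5, 23/25)

Answer: 4/5 23/25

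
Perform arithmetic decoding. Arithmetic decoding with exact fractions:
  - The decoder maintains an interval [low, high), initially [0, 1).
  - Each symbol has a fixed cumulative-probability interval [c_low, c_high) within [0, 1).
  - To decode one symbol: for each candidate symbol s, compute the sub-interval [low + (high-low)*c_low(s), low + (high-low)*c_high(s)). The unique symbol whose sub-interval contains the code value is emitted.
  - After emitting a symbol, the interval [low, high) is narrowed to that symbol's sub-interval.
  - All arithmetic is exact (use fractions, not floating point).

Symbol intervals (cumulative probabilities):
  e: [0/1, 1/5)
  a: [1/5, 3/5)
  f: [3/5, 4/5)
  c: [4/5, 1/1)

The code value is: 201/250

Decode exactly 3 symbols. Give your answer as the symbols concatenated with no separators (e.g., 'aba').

Step 1: interval [0/1, 1/1), width = 1/1 - 0/1 = 1/1
  'e': [0/1 + 1/1*0/1, 0/1 + 1/1*1/5) = [0/1, 1/5)
  'a': [0/1 + 1/1*1/5, 0/1 + 1/1*3/5) = [1/5, 3/5)
  'f': [0/1 + 1/1*3/5, 0/1 + 1/1*4/5) = [3/5, 4/5)
  'c': [0/1 + 1/1*4/5, 0/1 + 1/1*1/1) = [4/5, 1/1) <- contains code 201/250
  emit 'c', narrow to [4/5, 1/1)
Step 2: interval [4/5, 1/1), width = 1/1 - 4/5 = 1/5
  'e': [4/5 + 1/5*0/1, 4/5 + 1/5*1/5) = [4/5, 21/25) <- contains code 201/250
  'a': [4/5 + 1/5*1/5, 4/5 + 1/5*3/5) = [21/25, 23/25)
  'f': [4/5 + 1/5*3/5, 4/5 + 1/5*4/5) = [23/25, 24/25)
  'c': [4/5 + 1/5*4/5, 4/5 + 1/5*1/1) = [24/25, 1/1)
  emit 'e', narrow to [4/5, 21/25)
Step 3: interval [4/5, 21/25), width = 21/25 - 4/5 = 1/25
  'e': [4/5 + 1/25*0/1, 4/5 + 1/25*1/5) = [4/5, 101/125) <- contains code 201/250
  'a': [4/5 + 1/25*1/5, 4/5 + 1/25*3/5) = [101/125, 103/125)
  'f': [4/5 + 1/25*3/5, 4/5 + 1/25*4/5) = [103/125, 104/125)
  'c': [4/5 + 1/25*4/5, 4/5 + 1/25*1/1) = [104/125, 21/25)
  emit 'e', narrow to [4/5, 101/125)

Answer: cee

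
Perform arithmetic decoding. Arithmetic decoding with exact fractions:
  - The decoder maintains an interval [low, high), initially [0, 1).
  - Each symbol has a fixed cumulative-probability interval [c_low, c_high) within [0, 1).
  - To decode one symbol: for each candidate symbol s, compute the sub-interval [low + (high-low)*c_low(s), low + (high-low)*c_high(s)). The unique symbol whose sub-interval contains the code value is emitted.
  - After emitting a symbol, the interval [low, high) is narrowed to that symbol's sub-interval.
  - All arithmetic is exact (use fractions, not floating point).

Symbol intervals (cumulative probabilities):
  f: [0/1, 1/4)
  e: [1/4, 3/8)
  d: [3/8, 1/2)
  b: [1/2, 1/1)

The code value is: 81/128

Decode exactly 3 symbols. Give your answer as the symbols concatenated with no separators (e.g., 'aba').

Answer: bef

Derivation:
Step 1: interval [0/1, 1/1), width = 1/1 - 0/1 = 1/1
  'f': [0/1 + 1/1*0/1, 0/1 + 1/1*1/4) = [0/1, 1/4)
  'e': [0/1 + 1/1*1/4, 0/1 + 1/1*3/8) = [1/4, 3/8)
  'd': [0/1 + 1/1*3/8, 0/1 + 1/1*1/2) = [3/8, 1/2)
  'b': [0/1 + 1/1*1/2, 0/1 + 1/1*1/1) = [1/2, 1/1) <- contains code 81/128
  emit 'b', narrow to [1/2, 1/1)
Step 2: interval [1/2, 1/1), width = 1/1 - 1/2 = 1/2
  'f': [1/2 + 1/2*0/1, 1/2 + 1/2*1/4) = [1/2, 5/8)
  'e': [1/2 + 1/2*1/4, 1/2 + 1/2*3/8) = [5/8, 11/16) <- contains code 81/128
  'd': [1/2 + 1/2*3/8, 1/2 + 1/2*1/2) = [11/16, 3/4)
  'b': [1/2 + 1/2*1/2, 1/2 + 1/2*1/1) = [3/4, 1/1)
  emit 'e', narrow to [5/8, 11/16)
Step 3: interval [5/8, 11/16), width = 11/16 - 5/8 = 1/16
  'f': [5/8 + 1/16*0/1, 5/8 + 1/16*1/4) = [5/8, 41/64) <- contains code 81/128
  'e': [5/8 + 1/16*1/4, 5/8 + 1/16*3/8) = [41/64, 83/128)
  'd': [5/8 + 1/16*3/8, 5/8 + 1/16*1/2) = [83/128, 21/32)
  'b': [5/8 + 1/16*1/2, 5/8 + 1/16*1/1) = [21/32, 11/16)
  emit 'f', narrow to [5/8, 41/64)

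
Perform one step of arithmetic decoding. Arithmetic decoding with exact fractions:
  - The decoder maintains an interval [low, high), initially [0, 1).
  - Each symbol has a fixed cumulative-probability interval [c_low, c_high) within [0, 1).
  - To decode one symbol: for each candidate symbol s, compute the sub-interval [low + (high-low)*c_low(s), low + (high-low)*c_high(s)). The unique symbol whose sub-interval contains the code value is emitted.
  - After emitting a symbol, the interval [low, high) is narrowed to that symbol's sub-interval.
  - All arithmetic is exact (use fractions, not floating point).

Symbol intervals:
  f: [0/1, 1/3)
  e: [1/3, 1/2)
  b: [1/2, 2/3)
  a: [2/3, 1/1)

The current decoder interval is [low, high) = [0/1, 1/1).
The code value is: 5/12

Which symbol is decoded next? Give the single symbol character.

Interval width = high − low = 1/1 − 0/1 = 1/1
Scaled code = (code − low) / width = (5/12 − 0/1) / 1/1 = 5/12
  f: [0/1, 1/3) 
  e: [1/3, 1/2) ← scaled code falls here ✓
  b: [1/2, 2/3) 
  a: [2/3, 1/1) 

Answer: e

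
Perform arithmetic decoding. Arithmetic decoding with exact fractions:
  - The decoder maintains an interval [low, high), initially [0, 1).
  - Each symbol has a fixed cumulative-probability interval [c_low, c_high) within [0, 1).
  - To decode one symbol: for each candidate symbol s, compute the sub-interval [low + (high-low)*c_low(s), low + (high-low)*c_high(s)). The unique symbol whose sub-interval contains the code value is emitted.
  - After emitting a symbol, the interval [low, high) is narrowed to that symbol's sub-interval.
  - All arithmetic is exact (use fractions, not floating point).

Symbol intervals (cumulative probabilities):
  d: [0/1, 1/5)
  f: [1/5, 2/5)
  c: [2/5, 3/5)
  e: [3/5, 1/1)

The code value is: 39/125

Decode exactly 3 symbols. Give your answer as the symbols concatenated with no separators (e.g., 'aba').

Answer: fce

Derivation:
Step 1: interval [0/1, 1/1), width = 1/1 - 0/1 = 1/1
  'd': [0/1 + 1/1*0/1, 0/1 + 1/1*1/5) = [0/1, 1/5)
  'f': [0/1 + 1/1*1/5, 0/1 + 1/1*2/5) = [1/5, 2/5) <- contains code 39/125
  'c': [0/1 + 1/1*2/5, 0/1 + 1/1*3/5) = [2/5, 3/5)
  'e': [0/1 + 1/1*3/5, 0/1 + 1/1*1/1) = [3/5, 1/1)
  emit 'f', narrow to [1/5, 2/5)
Step 2: interval [1/5, 2/5), width = 2/5 - 1/5 = 1/5
  'd': [1/5 + 1/5*0/1, 1/5 + 1/5*1/5) = [1/5, 6/25)
  'f': [1/5 + 1/5*1/5, 1/5 + 1/5*2/5) = [6/25, 7/25)
  'c': [1/5 + 1/5*2/5, 1/5 + 1/5*3/5) = [7/25, 8/25) <- contains code 39/125
  'e': [1/5 + 1/5*3/5, 1/5 + 1/5*1/1) = [8/25, 2/5)
  emit 'c', narrow to [7/25, 8/25)
Step 3: interval [7/25, 8/25), width = 8/25 - 7/25 = 1/25
  'd': [7/25 + 1/25*0/1, 7/25 + 1/25*1/5) = [7/25, 36/125)
  'f': [7/25 + 1/25*1/5, 7/25 + 1/25*2/5) = [36/125, 37/125)
  'c': [7/25 + 1/25*2/5, 7/25 + 1/25*3/5) = [37/125, 38/125)
  'e': [7/25 + 1/25*3/5, 7/25 + 1/25*1/1) = [38/125, 8/25) <- contains code 39/125
  emit 'e', narrow to [38/125, 8/25)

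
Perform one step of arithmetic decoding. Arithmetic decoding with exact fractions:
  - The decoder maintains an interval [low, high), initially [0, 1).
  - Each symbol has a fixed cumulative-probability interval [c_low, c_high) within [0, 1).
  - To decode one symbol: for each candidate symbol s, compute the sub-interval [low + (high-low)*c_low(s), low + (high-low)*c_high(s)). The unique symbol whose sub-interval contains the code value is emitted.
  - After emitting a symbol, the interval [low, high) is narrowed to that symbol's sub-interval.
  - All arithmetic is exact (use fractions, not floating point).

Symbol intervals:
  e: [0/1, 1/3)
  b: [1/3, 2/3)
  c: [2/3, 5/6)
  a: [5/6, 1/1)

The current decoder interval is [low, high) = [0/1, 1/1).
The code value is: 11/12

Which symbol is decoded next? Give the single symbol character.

Interval width = high − low = 1/1 − 0/1 = 1/1
Scaled code = (code − low) / width = (11/12 − 0/1) / 1/1 = 11/12
  e: [0/1, 1/3) 
  b: [1/3, 2/3) 
  c: [2/3, 5/6) 
  a: [5/6, 1/1) ← scaled code falls here ✓

Answer: a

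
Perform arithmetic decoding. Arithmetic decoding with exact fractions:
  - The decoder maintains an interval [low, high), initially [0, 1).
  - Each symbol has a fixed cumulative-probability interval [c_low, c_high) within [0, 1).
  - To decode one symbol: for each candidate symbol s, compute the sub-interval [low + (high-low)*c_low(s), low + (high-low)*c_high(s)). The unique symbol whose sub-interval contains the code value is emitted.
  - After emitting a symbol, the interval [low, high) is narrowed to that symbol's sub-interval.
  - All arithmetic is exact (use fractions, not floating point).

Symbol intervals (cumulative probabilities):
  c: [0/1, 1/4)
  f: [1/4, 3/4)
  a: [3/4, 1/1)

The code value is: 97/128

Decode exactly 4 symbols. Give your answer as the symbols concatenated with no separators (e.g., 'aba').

Step 1: interval [0/1, 1/1), width = 1/1 - 0/1 = 1/1
  'c': [0/1 + 1/1*0/1, 0/1 + 1/1*1/4) = [0/1, 1/4)
  'f': [0/1 + 1/1*1/4, 0/1 + 1/1*3/4) = [1/4, 3/4)
  'a': [0/1 + 1/1*3/4, 0/1 + 1/1*1/1) = [3/4, 1/1) <- contains code 97/128
  emit 'a', narrow to [3/4, 1/1)
Step 2: interval [3/4, 1/1), width = 1/1 - 3/4 = 1/4
  'c': [3/4 + 1/4*0/1, 3/4 + 1/4*1/4) = [3/4, 13/16) <- contains code 97/128
  'f': [3/4 + 1/4*1/4, 3/4 + 1/4*3/4) = [13/16, 15/16)
  'a': [3/4 + 1/4*3/4, 3/4 + 1/4*1/1) = [15/16, 1/1)
  emit 'c', narrow to [3/4, 13/16)
Step 3: interval [3/4, 13/16), width = 13/16 - 3/4 = 1/16
  'c': [3/4 + 1/16*0/1, 3/4 + 1/16*1/4) = [3/4, 49/64) <- contains code 97/128
  'f': [3/4 + 1/16*1/4, 3/4 + 1/16*3/4) = [49/64, 51/64)
  'a': [3/4 + 1/16*3/4, 3/4 + 1/16*1/1) = [51/64, 13/16)
  emit 'c', narrow to [3/4, 49/64)
Step 4: interval [3/4, 49/64), width = 49/64 - 3/4 = 1/64
  'c': [3/4 + 1/64*0/1, 3/4 + 1/64*1/4) = [3/4, 193/256)
  'f': [3/4 + 1/64*1/4, 3/4 + 1/64*3/4) = [193/256, 195/256) <- contains code 97/128
  'a': [3/4 + 1/64*3/4, 3/4 + 1/64*1/1) = [195/256, 49/64)
  emit 'f', narrow to [193/256, 195/256)

Answer: accf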